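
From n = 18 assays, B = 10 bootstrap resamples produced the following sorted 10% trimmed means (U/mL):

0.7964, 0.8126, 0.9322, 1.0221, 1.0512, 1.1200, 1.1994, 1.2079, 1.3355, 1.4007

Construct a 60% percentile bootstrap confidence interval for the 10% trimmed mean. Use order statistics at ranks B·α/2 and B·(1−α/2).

α = 0.40; lower rank = 10 × 0.200 = 2; upper rank = 10 × 0.800 = 8.
The 2nd smallest replicate is 0.8126; the 8th is 1.2079.

(0.8126, 1.2079)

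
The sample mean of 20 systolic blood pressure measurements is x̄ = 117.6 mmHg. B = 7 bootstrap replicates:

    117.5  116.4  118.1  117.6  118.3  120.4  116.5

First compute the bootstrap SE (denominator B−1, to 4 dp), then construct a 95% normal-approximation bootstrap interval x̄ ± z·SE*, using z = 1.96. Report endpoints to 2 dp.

Mean of replicates = 117.8286; sum of squared deviations = 10.8743; SE* = √(10.8743/6) = 1.3462
Margin = 1.96 × 1.3462 = 2.639
Interval: 117.6 ± 2.639

(114.96, 120.24)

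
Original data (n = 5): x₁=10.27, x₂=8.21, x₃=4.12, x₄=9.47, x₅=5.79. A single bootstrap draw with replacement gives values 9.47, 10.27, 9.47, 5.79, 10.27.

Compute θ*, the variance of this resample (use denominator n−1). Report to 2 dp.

Mean = 9.0540; sum of squared deviations = 13.9571
s² = 13.9571 / 4 = 3.4893

θ* = 3.49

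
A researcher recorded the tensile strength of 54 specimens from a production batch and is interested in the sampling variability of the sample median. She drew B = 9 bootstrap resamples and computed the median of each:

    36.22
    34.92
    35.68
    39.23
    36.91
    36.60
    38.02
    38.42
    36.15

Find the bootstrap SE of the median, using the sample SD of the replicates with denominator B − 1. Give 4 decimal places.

SE* = 1.3927

Bootstrap SE is the standard deviation of the 9 replicate medians.
Mean of replicates: (36.22 + 34.92 + 35.68 + 39.23 + 36.91 + 36.60 + 38.02 + 38.42 + 36.15) / 9 = 332.15000 / 9 = 36.90556
Sum of squared deviations: (−0.68556)² + (−1.98556)² + (−1.22556)² + (+2.32444)² + (+0.00444)² + (−0.30556)² + (+1.11444)² + (+1.51444)² + (−0.75556)² = 15.51722
Variance = 15.51722 / 8 = 1.93965
SE* = √1.93965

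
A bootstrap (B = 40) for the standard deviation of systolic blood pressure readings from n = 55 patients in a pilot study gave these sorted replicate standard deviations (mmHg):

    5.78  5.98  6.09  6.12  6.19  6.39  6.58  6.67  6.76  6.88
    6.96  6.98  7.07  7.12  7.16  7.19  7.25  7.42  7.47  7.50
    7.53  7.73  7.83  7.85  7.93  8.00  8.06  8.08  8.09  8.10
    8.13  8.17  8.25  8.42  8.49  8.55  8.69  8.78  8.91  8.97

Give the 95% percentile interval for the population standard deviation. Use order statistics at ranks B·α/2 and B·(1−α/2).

α = 0.05; lower rank = 40 × 0.025 = 1; upper rank = 40 × 0.975 = 39.
The 1st smallest replicate is 5.78; the 39th is 8.91.

(5.78, 8.91)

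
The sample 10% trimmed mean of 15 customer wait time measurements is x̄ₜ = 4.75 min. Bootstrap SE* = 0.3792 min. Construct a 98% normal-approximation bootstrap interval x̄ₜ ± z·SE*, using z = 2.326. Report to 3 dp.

(3.868, 5.632)

Margin = 2.326 × 0.3792 = 0.8820
Interval: 4.75 ± 0.8820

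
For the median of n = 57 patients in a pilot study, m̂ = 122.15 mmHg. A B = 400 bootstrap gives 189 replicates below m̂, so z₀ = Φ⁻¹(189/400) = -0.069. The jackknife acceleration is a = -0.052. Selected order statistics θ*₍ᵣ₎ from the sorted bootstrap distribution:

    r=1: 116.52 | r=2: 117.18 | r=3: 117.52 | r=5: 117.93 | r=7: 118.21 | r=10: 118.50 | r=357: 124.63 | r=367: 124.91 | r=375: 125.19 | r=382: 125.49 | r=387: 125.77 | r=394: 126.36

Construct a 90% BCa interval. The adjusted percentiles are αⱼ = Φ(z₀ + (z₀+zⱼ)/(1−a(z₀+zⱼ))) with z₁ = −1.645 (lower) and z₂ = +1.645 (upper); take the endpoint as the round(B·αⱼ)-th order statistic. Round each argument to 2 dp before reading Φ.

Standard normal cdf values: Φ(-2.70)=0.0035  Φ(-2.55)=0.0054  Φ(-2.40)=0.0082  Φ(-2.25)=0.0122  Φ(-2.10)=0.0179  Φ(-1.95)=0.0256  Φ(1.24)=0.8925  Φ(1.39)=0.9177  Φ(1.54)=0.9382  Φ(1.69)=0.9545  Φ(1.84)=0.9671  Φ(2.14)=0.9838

(118.50, 124.91)

Lower: z₀ + z₁ = -0.069 + (-1.645) = -1.714; 1 − a(z₀+z₁) = 1 − (-0.052)(-1.714) = 0.9109; argument = -0.069 + (-1.714)/0.9109 = -1.9507 → -1.95.
α₁ = Φ(-1.95) = 0.0256; rank = round(400 × 0.0256) = 10; θ*₍10₎ = 118.50.
Upper: z₀ + z₂ = 1.576; 1 − a(z₀+z₂) = 1.0820; argument = 1.3876 → 1.39; α₂ = 0.9177; rank = 367; θ*₍367₎ = 124.91.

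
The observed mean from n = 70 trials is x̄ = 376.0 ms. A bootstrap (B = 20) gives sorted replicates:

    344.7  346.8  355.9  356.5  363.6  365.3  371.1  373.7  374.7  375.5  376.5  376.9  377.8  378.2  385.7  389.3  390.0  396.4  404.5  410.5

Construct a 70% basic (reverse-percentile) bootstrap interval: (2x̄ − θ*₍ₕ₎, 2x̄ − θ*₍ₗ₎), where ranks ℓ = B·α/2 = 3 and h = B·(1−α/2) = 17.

(362.0, 396.1)

Percentile endpoints at ranks 3 and 17: θ*₍3₎ = 355.9, θ*₍17₎ = 390.0.
Basic interval reflects these around x̄:
  lower = 2 × 376.0 − 390.0 = 362.0
  upper = 2 × 376.0 − 355.9 = 396.1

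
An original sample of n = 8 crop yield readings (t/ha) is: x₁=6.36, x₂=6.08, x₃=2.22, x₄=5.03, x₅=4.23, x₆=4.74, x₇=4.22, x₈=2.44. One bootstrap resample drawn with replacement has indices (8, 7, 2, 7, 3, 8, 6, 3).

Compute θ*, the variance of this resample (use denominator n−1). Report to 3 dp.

θ* = 2.102

Resample values: 2.44, 4.22, 6.08, 4.22, 2.22, 2.44, 4.74, 2.22.
Mean = 3.5725; sum of squared deviations = 14.7127
s² = 14.7127 / 7 = 2.1018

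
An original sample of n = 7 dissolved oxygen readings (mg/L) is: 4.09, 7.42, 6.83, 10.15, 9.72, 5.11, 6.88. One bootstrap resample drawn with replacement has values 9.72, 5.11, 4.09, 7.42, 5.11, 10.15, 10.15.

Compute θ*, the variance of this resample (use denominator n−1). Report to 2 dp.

θ* = 6.99

Mean = 7.3929; sum of squared deviations = 41.9517
s² = 41.9517 / 6 = 6.9920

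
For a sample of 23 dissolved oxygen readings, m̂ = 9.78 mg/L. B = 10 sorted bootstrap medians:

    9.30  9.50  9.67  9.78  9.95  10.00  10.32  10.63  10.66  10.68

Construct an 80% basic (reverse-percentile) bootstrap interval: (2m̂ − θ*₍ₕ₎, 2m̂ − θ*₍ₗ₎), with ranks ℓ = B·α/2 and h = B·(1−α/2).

(8.90, 10.26)

Percentile endpoints at ranks 1 and 9: θ*₍1₎ = 9.30, θ*₍9₎ = 10.66.
Basic interval reflects these around m̂:
  lower = 2 × 9.78 − 10.66 = 8.90
  upper = 2 × 9.78 − 9.30 = 10.26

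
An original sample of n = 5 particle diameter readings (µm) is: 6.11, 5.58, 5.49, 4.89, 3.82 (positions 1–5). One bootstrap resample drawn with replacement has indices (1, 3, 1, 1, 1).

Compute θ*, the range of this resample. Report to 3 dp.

Resample values: 6.11, 5.49, 6.11, 6.11, 6.11.
Range = 6.11 − 5.49 = 0.620

θ* = 0.620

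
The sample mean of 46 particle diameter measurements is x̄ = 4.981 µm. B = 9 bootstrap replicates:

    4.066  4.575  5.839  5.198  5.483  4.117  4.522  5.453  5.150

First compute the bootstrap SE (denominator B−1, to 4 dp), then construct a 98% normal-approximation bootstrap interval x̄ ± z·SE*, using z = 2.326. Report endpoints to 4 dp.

(3.5040, 6.4580)

Mean of replicates = 4.9337; sum of squared deviations = 3.2257; SE* = √(3.2257/8) = 0.6350
Margin = 2.326 × 0.6350 = 1.47701
Interval: 4.981 ± 1.47701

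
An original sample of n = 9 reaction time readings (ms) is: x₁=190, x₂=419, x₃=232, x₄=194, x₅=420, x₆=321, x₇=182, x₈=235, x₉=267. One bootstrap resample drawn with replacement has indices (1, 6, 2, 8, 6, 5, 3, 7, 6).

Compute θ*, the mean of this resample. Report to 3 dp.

θ* = 293.444

Resample values: 190, 321, 419, 235, 321, 420, 232, 182, 321.
Mean = (190 + 321 + 419 + 235 + 321 + 420 + 232 + 182 + 321) / 9 = 2641.0 / 9 = 293.444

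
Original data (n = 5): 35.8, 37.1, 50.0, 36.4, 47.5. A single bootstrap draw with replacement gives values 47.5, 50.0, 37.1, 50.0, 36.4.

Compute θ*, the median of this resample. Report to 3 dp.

θ* = 47.500

Sorted: 36.4, 37.1, 47.5, 50.0, 50.0
Median = middle value = 47.500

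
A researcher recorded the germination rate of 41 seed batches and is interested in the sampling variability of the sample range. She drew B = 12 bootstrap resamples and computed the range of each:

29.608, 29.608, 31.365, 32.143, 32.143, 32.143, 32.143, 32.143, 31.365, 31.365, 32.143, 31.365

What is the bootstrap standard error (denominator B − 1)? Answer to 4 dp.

Bootstrap SE is the standard deviation of the 12 replicate ranges.
Mean of replicates: (29.608 + 29.608 + 31.365 + 32.143 + 32.143 + 32.143 + 32.143 + 32.143 + 31.365 + 31.365 + 32.143 + 31.365) / 12 = 377.53400 / 12 = 31.46117
Sum of squared deviations: (−1.85317)² + (−1.85317)² + (−0.09617)² + (+0.68183)² + (+0.68183)² + (+0.68183)² + (+0.68183)² + (+0.68183)² + (−0.09617)² + (−0.09617)² + (+0.68183)² + (−0.09617)² = 9.69483
Variance = 9.69483 / 11 = 0.88135
SE* = √0.88135

SE* = 0.9388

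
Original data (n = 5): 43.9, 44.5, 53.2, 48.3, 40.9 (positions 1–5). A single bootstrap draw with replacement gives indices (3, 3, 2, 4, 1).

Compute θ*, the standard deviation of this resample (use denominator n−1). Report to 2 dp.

θ* = 4.51

Resample values: 53.2, 53.2, 44.5, 48.3, 43.9.
Mean = 48.6200; sum of squared deviations = 81.3080
s² = 81.3080 / 4 = 20.3270
s = √20.3270 = 4.51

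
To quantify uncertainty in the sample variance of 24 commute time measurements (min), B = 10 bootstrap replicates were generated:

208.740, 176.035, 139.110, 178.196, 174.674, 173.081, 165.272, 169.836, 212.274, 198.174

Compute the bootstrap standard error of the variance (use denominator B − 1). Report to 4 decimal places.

Bootstrap SE is the standard deviation of the 10 replicate variances.
Mean of replicates: (208.740 + 176.035 + 139.110 + 178.196 + 174.674 + 173.081 + 165.272 + 169.836 + 212.274 + 198.174) / 10 = 1795.39200 / 10 = 179.53920
Sum of squared deviations: (+29.20080)² + (−3.50420)² + (−40.42920)² + (−1.34320)² + (−4.86520)² + (−6.45820)² + (−14.26720)² + (−9.70320)² + (+32.73480)² + (+18.63480)² = 4283.19704
Variance = 4283.19704 / 9 = 475.91078
SE* = √475.91078

SE* = 21.8154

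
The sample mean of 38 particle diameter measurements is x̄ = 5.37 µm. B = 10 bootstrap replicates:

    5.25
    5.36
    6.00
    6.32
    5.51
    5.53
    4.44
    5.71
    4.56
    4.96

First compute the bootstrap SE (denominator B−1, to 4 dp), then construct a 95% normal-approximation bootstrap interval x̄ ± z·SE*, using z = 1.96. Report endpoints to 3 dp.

(4.208, 6.532)

Mean of replicates = 5.3640; sum of squared deviations = 3.1634; SE* = √(3.1634/9) = 0.5929
Margin = 1.96 × 0.5929 = 1.1621
Interval: 5.37 ± 1.1621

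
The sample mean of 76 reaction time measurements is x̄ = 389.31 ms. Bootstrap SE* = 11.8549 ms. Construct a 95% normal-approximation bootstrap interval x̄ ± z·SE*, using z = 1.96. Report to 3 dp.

(366.074, 412.546)

Margin = 1.96 × 11.8549 = 23.2356
Interval: 389.31 ± 23.2356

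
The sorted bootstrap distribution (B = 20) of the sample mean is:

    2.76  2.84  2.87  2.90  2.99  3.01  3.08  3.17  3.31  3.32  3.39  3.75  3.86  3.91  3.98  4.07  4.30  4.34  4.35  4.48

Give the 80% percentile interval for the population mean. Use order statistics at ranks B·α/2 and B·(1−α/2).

α = 0.20; lower rank = 20 × 0.100 = 2; upper rank = 20 × 0.900 = 18.
The 2nd smallest replicate is 2.84; the 18th is 4.34.

(2.84, 4.34)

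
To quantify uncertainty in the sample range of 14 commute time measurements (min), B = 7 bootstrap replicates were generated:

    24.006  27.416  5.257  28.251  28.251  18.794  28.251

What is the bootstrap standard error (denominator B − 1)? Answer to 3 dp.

Bootstrap SE is the standard deviation of the 7 replicate ranges.
Mean of replicates: (24.006 + 27.416 + 5.257 + 28.251 + 28.251 + 18.794 + 28.251) / 7 = 160.2260 / 7 = 22.8894
Sum of squared deviations: (+1.1166)² + (+4.5266)² + (−17.6324)² + (+5.3616)² + (+5.3616)² + (−4.0954)² + (+5.3616)² = 435.6510
Variance = 435.6510 / 6 = 72.6085
SE* = √72.6085

SE* = 8.521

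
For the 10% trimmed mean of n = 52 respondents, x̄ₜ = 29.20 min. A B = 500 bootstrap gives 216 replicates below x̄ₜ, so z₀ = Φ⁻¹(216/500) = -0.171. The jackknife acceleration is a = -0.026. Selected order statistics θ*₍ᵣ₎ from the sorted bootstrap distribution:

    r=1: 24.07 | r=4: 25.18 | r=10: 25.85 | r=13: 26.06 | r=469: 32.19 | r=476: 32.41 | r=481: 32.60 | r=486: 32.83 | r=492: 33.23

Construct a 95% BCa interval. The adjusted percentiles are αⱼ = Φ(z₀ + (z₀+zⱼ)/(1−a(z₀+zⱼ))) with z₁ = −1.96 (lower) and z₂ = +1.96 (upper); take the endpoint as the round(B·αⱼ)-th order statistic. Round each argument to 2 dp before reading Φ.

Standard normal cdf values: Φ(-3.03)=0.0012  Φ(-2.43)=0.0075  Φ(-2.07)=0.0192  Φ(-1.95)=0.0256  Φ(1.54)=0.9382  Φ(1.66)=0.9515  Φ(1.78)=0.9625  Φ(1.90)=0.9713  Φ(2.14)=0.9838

Lower: z₀ + z₁ = -0.171 + (-1.960) = -2.131; 1 − a(z₀+z₁) = 1 − (-0.026)(-2.131) = 0.9446; argument = -0.171 + (-2.131)/0.9446 = -2.4270 → -2.43.
α₁ = Φ(-2.43) = 0.0075; rank = round(500 × 0.0075) = 4; θ*₍4₎ = 25.18.
Upper: z₀ + z₂ = 1.789; 1 − a(z₀+z₂) = 1.0465; argument = 1.5385 → 1.54; α₂ = 0.9382; rank = 469; θ*₍469₎ = 32.19.

(25.18, 32.19)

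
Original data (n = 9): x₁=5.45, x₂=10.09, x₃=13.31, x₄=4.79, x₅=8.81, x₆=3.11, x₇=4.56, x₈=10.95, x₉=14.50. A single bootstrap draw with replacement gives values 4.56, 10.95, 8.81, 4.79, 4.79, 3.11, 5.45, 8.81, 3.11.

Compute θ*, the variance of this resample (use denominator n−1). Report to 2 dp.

Mean = 6.0422; sum of squared deviations = 62.2872
s² = 62.2872 / 8 = 7.7859

θ* = 7.79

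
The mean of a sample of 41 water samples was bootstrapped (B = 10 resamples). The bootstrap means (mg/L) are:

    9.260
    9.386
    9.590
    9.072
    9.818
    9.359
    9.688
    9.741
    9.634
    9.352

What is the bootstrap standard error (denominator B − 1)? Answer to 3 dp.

Bootstrap SE is the standard deviation of the 10 replicate means.
Mean of replicates: (9.260 + 9.386 + 9.590 + 9.072 + 9.818 + 9.359 + 9.688 + 9.741 + 9.634 + 9.352) / 10 = 94.9000 / 10 = 9.4900
Sum of squared deviations: (−0.2300)² + (−0.1040)² + (+0.1000)² + (−0.4180)² + (+0.3280)² + (−0.1310)² + (+0.1980)² + (+0.2510)² + (+0.1440)² + (−0.1380)² = 0.5152
Variance = 0.5152 / 9 = 0.0572
SE* = √0.0572

SE* = 0.239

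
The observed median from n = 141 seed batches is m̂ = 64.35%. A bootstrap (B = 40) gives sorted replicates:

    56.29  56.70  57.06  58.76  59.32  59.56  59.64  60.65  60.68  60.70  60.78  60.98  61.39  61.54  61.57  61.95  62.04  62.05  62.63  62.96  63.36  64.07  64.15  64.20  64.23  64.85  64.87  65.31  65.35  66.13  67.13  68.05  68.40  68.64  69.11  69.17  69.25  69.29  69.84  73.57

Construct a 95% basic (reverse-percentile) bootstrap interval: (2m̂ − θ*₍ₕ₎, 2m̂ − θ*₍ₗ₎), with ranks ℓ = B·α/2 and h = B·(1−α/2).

Percentile endpoints at ranks 1 and 39: θ*₍1₎ = 56.29, θ*₍39₎ = 69.84.
Basic interval reflects these around m̂:
  lower = 2 × 64.35 − 69.84 = 58.86
  upper = 2 × 64.35 − 56.29 = 72.41

(58.86, 72.41)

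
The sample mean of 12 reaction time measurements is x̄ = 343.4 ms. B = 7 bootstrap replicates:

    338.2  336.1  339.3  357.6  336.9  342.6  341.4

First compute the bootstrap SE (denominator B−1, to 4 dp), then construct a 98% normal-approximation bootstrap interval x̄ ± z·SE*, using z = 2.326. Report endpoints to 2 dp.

Mean of replicates = 341.7286; sum of squared deviations = 326.1143; SE* = √(326.1143/6) = 7.3724
Margin = 2.326 × 7.3724 = 17.148
Interval: 343.4 ± 17.148

(326.25, 360.55)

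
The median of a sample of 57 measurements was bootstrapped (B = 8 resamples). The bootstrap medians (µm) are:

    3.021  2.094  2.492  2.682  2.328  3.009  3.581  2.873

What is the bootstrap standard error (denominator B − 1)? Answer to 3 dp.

Bootstrap SE is the standard deviation of the 8 replicate medians.
Mean of replicates: (3.021 + 2.094 + 2.492 + 2.682 + 2.328 + 3.009 + 3.581 + 2.873) / 8 = 22.0800 / 8 = 2.7600
Sum of squared deviations: (+0.2610)² + (−0.6660)² + (−0.2680)² + (−0.0780)² + (−0.4320)² + (+0.2490)² + (+0.8210)² + (+0.1130)² = 1.5250
Variance = 1.5250 / 7 = 0.2179
SE* = √0.2179

SE* = 0.467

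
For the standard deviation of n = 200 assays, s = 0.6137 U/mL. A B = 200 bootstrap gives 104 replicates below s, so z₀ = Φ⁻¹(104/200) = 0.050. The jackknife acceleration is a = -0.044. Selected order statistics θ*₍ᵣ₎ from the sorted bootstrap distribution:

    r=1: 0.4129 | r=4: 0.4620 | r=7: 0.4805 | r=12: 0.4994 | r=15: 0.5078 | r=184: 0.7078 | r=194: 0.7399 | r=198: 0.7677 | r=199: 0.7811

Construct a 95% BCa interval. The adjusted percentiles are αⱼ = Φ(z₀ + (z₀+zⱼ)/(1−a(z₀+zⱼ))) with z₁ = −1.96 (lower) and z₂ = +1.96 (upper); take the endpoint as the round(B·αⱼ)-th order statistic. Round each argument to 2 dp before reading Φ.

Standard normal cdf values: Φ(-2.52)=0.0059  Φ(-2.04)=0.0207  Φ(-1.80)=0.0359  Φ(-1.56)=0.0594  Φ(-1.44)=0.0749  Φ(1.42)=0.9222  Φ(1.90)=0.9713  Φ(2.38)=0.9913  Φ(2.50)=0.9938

(0.4620, 0.7399)

Lower: z₀ + z₁ = 0.050 + (-1.960) = -1.910; 1 − a(z₀+z₁) = 1 − (-0.044)(-1.910) = 0.9160; argument = 0.050 + (-1.910)/0.9160 = -2.0352 → -2.04.
α₁ = Φ(-2.04) = 0.0207; rank = round(200 × 0.0207) = 4; θ*₍4₎ = 0.4620.
Upper: z₀ + z₂ = 2.010; 1 − a(z₀+z₂) = 1.0884; argument = 1.8967 → 1.90; α₂ = 0.9713; rank = 194; θ*₍194₎ = 0.7399.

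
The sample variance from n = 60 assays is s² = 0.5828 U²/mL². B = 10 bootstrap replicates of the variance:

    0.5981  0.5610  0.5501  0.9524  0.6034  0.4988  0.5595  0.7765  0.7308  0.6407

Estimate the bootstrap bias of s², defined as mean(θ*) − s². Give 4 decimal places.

mean(θ*) = (0.5981 + 0.5610 + 0.5501 + 0.9524 + 0.6034 + 0.4988 + 0.5595 + 0.7765 + 0.7308 + 0.6407) / 10 = 0.64713
bias = 0.64713 − 0.5828

bias = +0.0643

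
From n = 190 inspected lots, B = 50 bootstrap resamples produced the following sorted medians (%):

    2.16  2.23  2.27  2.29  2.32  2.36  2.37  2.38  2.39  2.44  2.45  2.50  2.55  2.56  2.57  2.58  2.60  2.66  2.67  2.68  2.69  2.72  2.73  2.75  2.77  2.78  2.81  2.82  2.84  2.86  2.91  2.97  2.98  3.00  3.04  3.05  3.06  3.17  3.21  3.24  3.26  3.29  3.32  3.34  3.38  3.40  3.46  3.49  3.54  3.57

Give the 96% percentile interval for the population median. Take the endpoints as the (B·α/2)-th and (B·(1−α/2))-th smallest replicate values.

α = 0.04; lower rank = 50 × 0.020 = 1; upper rank = 50 × 0.980 = 49.
The 1st smallest replicate is 2.16; the 49th is 3.54.

(2.16, 3.54)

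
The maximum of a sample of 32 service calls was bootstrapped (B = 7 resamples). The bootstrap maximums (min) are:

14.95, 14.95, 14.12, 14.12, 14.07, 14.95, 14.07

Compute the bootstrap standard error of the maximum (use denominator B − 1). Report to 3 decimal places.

Bootstrap SE is the standard deviation of the 7 replicate maximums.
Mean of replicates: (14.95 + 14.95 + 14.12 + 14.12 + 14.07 + 14.95 + 14.07) / 7 = 101.2300 / 7 = 14.4614
Sum of squared deviations: (+0.4886)² + (+0.4886)² + (−0.3414)² + (−0.3414)² + (−0.3914)² + (+0.4886)² + (−0.3914)² = 1.2557
Variance = 1.2557 / 6 = 0.2093
SE* = √0.2093

SE* = 0.457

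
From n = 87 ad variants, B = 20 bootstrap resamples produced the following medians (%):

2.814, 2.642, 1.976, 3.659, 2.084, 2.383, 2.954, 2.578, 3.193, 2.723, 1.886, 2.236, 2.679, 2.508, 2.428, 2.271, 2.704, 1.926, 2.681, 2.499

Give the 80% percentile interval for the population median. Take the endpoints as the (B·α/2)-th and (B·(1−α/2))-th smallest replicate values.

(1.926, 2.954)

Sorted replicates: 1.886, 1.926, 1.976, 2.084, 2.236, 2.271, 2.383, 2.428, 2.499, 2.508, 2.578, 2.642, 2.679, 2.681, 2.704, 2.723, 2.814, 2.954, 3.193, 3.659
α = 0.20; lower rank = 20 × 0.100 = 2; upper rank = 20 × 0.900 = 18.
The 2nd smallest replicate is 1.926; the 18th is 2.954.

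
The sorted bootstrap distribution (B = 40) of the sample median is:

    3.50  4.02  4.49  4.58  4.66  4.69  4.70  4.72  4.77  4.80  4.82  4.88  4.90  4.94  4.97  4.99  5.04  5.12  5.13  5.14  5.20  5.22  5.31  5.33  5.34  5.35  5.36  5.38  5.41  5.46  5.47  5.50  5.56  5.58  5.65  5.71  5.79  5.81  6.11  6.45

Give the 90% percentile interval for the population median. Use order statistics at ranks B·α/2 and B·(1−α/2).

(4.02, 5.81)

α = 0.10; lower rank = 40 × 0.050 = 2; upper rank = 40 × 0.950 = 38.
The 2nd smallest replicate is 4.02; the 38th is 5.81.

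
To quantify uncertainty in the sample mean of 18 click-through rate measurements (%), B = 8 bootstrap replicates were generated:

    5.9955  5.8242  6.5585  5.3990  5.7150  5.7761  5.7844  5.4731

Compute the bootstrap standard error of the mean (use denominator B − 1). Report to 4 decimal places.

Bootstrap SE is the standard deviation of the 8 replicate means.
Mean of replicates: (5.9955 + 5.8242 + 6.5585 + 5.3990 + 5.7150 + 5.7761 + 5.7844 + 5.4731) / 8 = 46.52580 / 8 = 5.81572
Sum of squared deviations: (+0.17978)² + (+0.00848)² + (+0.74278)² + (−0.41672)² + (−0.10072)² + (−0.03963)² + (−0.03132)² + (−0.34262)² = 0.88785
Variance = 0.88785 / 7 = 0.12684
SE* = √0.12684

SE* = 0.3561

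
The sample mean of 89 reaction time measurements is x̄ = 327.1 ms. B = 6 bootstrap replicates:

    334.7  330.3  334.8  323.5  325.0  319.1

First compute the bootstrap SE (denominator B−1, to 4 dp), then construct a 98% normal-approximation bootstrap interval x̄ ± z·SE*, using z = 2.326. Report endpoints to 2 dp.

Mean of replicates = 327.9000; sum of squared deviations = 204.8200; SE* = √(204.8200/5) = 6.4003
Margin = 2.326 × 6.4003 = 14.887
Interval: 327.1 ± 14.887

(312.21, 341.99)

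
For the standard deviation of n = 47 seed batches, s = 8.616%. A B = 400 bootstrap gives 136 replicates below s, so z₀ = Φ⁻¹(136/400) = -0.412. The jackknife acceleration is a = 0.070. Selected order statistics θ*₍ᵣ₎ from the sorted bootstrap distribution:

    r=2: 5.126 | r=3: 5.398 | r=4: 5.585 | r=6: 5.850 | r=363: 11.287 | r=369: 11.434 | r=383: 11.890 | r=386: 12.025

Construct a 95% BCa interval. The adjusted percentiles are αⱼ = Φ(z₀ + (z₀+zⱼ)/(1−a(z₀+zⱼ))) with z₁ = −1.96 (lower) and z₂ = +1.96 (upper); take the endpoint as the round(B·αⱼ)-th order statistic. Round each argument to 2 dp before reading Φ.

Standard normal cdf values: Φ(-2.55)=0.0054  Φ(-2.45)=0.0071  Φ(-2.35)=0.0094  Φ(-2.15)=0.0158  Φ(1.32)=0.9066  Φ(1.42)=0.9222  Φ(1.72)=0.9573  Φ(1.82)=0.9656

Lower: z₀ + z₁ = -0.412 + (-1.960) = -2.372; 1 − a(z₀+z₁) = 1 − (0.070)(-2.372) = 1.1660; argument = -0.412 + (-2.372)/1.1660 = -2.4462 → -2.45.
α₁ = Φ(-2.45) = 0.0071; rank = round(400 × 0.0071) = 3; θ*₍3₎ = 5.398.
Upper: z₀ + z₂ = 1.548; 1 − a(z₀+z₂) = 0.8916; argument = 1.3241 → 1.32; α₂ = 0.9066; rank = 363; θ*₍363₎ = 11.287.

(5.398, 11.287)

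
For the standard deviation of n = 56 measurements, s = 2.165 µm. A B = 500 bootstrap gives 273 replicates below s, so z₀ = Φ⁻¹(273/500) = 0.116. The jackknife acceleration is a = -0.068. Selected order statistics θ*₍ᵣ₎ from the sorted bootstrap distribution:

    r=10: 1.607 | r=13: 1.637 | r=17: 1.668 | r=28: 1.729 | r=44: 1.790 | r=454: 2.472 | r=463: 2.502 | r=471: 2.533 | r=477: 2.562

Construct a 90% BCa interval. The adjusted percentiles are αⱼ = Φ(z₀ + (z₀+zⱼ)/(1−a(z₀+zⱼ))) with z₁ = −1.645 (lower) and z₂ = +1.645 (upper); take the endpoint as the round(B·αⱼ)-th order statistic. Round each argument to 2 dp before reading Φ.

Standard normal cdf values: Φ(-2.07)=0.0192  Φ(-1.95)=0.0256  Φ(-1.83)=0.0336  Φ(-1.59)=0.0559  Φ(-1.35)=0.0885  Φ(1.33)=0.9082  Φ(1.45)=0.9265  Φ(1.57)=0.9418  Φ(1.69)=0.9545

Lower: z₀ + z₁ = 0.116 + (-1.645) = -1.529; 1 − a(z₀+z₁) = 1 − (-0.068)(-1.529) = 0.8960; argument = 0.116 + (-1.529)/0.8960 = -1.5904 → -1.59.
α₁ = Φ(-1.59) = 0.0559; rank = round(500 × 0.0559) = 28; θ*₍28₎ = 1.729.
Upper: z₀ + z₂ = 1.761; 1 − a(z₀+z₂) = 1.1197; argument = 1.6887 → 1.69; α₂ = 0.9545; rank = 477; θ*₍477₎ = 2.562.

(1.729, 2.562)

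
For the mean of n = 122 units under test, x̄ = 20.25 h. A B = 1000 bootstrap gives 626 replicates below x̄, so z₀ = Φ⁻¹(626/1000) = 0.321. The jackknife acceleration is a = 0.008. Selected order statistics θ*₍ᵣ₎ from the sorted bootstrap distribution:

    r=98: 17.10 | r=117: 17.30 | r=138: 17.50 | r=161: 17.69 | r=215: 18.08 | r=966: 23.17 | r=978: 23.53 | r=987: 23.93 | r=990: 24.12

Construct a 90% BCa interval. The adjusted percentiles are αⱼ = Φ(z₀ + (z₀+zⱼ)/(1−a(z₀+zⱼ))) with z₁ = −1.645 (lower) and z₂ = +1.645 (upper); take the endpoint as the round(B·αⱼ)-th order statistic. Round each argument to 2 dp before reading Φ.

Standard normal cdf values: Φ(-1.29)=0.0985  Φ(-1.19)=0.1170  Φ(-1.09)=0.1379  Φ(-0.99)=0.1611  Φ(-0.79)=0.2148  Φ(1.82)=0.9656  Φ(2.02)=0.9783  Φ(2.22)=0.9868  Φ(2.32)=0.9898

Lower: z₀ + z₁ = 0.321 + (-1.645) = -1.324; 1 − a(z₀+z₁) = 1 − (0.008)(-1.324) = 1.0106; argument = 0.321 + (-1.324)/1.0106 = -0.9891 → -0.99.
α₁ = Φ(-0.99) = 0.1611; rank = round(1000 × 0.1611) = 161; θ*₍161₎ = 17.69.
Upper: z₀ + z₂ = 1.966; 1 − a(z₀+z₂) = 0.9843; argument = 2.3184 → 2.32; α₂ = 0.9898; rank = 990; θ*₍990₎ = 24.12.

(17.69, 24.12)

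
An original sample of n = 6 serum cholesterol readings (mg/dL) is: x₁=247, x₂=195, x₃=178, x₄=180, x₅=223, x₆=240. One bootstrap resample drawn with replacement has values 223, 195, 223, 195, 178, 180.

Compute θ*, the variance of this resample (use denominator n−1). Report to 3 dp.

θ* = 397.200

Mean = 199.0000; sum of squared deviations = 1986.0000
s² = 1986.0000 / 5 = 397.2000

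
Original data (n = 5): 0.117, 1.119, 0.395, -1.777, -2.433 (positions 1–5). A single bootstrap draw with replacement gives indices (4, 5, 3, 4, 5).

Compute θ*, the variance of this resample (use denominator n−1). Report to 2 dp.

θ* = 1.36

Resample values: -1.777, -2.433, 0.395, -1.777, -2.433.
Mean = -1.6050; sum of squared deviations = 5.4303
s² = 5.4303 / 4 = 1.3576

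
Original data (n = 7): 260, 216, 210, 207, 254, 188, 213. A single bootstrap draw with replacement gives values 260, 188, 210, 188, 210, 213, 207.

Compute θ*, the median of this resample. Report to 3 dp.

θ* = 210.000

Sorted: 188, 188, 207, 210, 210, 213, 260
Median = middle value = 210.000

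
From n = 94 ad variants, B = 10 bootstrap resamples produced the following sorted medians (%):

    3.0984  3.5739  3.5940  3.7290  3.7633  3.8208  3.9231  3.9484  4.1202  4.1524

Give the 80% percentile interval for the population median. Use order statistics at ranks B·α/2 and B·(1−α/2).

(3.0984, 4.1202)

α = 0.20; lower rank = 10 × 0.100 = 1; upper rank = 10 × 0.900 = 9.
The 1st smallest replicate is 3.0984; the 9th is 4.1202.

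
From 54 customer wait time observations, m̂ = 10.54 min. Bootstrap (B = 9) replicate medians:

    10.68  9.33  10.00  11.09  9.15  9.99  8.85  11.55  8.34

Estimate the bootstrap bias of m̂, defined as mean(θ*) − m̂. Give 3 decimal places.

mean(θ*) = (10.68 + 9.33 + 10.00 + 11.09 + 9.15 + 9.99 + 8.85 + 11.55 + 8.34) / 9 = 9.8867
bias = 9.8867 − 10.54

bias = −0.653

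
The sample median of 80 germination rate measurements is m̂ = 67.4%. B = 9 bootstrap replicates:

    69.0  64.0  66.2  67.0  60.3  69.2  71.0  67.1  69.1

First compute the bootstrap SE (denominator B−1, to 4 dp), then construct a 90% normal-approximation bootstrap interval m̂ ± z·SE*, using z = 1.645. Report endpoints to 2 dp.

Mean of replicates = 66.9889; sum of squared deviations = 83.7889; SE* = √(83.7889/8) = 3.2363
Margin = 1.645 × 3.2363 = 5.324
Interval: 67.4 ± 5.324

(62.08, 72.72)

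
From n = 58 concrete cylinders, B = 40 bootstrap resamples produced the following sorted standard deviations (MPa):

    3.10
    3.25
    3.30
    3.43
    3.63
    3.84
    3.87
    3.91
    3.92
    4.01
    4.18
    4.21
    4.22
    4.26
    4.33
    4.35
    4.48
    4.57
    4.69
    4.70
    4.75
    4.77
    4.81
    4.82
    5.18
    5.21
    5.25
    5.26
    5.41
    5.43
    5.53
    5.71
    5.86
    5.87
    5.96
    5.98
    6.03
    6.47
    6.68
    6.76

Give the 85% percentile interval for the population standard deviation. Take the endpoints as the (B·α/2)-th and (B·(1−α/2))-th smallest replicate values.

α = 0.15; lower rank = 40 × 0.075 = 3; upper rank = 40 × 0.925 = 37.
The 3rd smallest replicate is 3.30; the 37th is 6.03.

(3.30, 6.03)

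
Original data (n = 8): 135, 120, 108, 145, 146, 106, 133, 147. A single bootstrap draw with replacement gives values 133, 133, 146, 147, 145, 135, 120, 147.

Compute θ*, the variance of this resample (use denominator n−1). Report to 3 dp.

Mean = 138.2500; sum of squared deviations = 657.5000
s² = 657.5000 / 7 = 93.9286

θ* = 93.929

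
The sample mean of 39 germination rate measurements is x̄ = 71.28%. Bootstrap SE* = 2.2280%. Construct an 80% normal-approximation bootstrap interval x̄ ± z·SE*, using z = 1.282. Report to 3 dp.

(68.424, 74.136)

Margin = 1.282 × 2.2280 = 2.8563
Interval: 71.28 ± 2.8563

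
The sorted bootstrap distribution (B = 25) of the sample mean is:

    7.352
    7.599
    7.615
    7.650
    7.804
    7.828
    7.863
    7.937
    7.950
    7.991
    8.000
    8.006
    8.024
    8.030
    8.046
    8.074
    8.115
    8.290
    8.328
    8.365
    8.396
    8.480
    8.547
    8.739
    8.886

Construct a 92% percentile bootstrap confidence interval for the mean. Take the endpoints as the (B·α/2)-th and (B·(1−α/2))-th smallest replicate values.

α = 0.08; lower rank = 25 × 0.040 = 1; upper rank = 25 × 0.960 = 24.
The 1st smallest replicate is 7.352; the 24th is 8.739.

(7.352, 8.739)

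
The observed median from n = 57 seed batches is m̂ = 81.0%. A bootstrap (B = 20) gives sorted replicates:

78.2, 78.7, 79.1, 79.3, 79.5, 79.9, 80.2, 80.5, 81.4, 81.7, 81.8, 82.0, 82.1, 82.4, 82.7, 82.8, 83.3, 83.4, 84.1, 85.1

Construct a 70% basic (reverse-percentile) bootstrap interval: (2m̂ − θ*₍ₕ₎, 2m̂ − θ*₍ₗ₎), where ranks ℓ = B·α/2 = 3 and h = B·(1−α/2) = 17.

Percentile endpoints at ranks 3 and 17: θ*₍3₎ = 79.1, θ*₍17₎ = 83.3.
Basic interval reflects these around m̂:
  lower = 2 × 81.0 − 83.3 = 78.7
  upper = 2 × 81.0 − 79.1 = 82.9

(78.7, 82.9)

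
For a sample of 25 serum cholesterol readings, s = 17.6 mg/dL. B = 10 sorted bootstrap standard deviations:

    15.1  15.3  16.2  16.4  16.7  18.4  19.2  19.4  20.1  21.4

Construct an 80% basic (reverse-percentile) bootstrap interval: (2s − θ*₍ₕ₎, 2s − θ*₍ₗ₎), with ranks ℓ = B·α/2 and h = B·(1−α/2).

(15.1, 20.1)

Percentile endpoints at ranks 1 and 9: θ*₍1₎ = 15.1, θ*₍9₎ = 20.1.
Basic interval reflects these around s:
  lower = 2 × 17.6 − 20.1 = 15.1
  upper = 2 × 17.6 − 15.1 = 20.1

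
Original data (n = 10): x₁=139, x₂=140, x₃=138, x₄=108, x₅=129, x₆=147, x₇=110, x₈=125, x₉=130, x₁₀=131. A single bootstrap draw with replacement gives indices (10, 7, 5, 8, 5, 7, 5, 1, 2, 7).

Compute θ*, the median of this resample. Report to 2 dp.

Resample values: 131, 110, 129, 125, 129, 110, 129, 139, 140, 110.
Sorted: 110, 110, 110, 125, 129, 129, 129, 131, 139, 140
Median = average of the two middle values = 129.00

θ* = 129.00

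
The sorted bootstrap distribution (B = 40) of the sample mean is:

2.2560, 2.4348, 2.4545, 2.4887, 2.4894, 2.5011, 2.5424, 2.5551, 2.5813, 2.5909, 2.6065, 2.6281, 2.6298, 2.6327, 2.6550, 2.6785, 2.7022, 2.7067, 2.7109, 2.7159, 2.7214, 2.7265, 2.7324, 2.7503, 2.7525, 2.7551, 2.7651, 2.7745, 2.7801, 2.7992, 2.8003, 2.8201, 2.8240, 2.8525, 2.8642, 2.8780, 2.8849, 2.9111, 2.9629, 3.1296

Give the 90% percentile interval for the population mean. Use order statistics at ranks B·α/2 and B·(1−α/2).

(2.4348, 2.9111)

α = 0.10; lower rank = 40 × 0.050 = 2; upper rank = 40 × 0.950 = 38.
The 2nd smallest replicate is 2.4348; the 38th is 2.9111.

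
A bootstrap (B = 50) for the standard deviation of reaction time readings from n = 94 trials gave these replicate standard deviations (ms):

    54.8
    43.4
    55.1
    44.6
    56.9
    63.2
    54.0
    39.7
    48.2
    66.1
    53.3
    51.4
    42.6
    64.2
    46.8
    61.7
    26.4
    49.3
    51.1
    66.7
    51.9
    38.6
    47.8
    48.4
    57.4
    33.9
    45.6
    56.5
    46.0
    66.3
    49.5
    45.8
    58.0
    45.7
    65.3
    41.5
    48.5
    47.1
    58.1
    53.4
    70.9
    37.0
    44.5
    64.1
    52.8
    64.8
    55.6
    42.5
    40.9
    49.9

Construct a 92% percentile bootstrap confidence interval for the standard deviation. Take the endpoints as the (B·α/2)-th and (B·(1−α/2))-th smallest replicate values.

(33.9, 66.3)

Sorted replicates: 26.4, 33.9, 37.0, 38.6, 39.7, 40.9, 41.5, 42.5, 42.6, 43.4, 44.5, 44.6, 45.6, 45.7, 45.8, 46.0, 46.8, 47.1, 47.8, 48.2, 48.4, 48.5, 49.3, 49.5, 49.9, 51.1, 51.4, 51.9, 52.8, 53.3, 53.4, 54.0, 54.8, 55.1, 55.6, 56.5, 56.9, 57.4, 58.0, 58.1, 61.7, 63.2, 64.1, 64.2, 64.8, 65.3, 66.1, 66.3, 66.7, 70.9
α = 0.08; lower rank = 50 × 0.040 = 2; upper rank = 50 × 0.960 = 48.
The 2nd smallest replicate is 33.9; the 48th is 66.3.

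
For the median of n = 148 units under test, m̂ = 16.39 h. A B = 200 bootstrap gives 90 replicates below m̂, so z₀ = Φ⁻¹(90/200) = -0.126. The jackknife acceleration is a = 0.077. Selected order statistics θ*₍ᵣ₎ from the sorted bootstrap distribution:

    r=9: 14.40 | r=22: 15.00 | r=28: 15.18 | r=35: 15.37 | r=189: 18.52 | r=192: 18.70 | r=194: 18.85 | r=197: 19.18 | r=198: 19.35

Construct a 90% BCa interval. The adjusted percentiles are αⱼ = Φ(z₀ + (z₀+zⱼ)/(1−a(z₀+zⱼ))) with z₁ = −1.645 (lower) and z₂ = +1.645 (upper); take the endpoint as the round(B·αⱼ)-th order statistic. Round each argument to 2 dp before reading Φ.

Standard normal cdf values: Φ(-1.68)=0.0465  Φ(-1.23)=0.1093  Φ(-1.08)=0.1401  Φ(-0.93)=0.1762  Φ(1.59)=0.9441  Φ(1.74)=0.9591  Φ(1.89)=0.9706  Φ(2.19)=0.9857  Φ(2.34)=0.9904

(14.40, 18.52)

Lower: z₀ + z₁ = -0.126 + (-1.645) = -1.771; 1 − a(z₀+z₁) = 1 − (0.077)(-1.771) = 1.1364; argument = -0.126 + (-1.771)/1.1364 = -1.6845 → -1.68.
α₁ = Φ(-1.68) = 0.0465; rank = round(200 × 0.0465) = 9; θ*₍9₎ = 14.40.
Upper: z₀ + z₂ = 1.519; 1 − a(z₀+z₂) = 0.8830; argument = 1.5942 → 1.59; α₂ = 0.9441; rank = 189; θ*₍189₎ = 18.52.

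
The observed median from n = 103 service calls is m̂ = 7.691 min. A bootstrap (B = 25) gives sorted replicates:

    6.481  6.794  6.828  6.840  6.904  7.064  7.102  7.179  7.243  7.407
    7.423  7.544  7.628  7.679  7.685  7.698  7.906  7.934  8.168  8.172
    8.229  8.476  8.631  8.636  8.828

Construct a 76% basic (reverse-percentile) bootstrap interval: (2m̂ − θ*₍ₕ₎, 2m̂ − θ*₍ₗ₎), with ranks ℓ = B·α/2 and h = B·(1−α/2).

Percentile endpoints at ranks 3 and 22: θ*₍3₎ = 6.828, θ*₍22₎ = 8.476.
Basic interval reflects these around m̂:
  lower = 2 × 7.691 − 8.476 = 6.906
  upper = 2 × 7.691 − 6.828 = 8.554

(6.906, 8.554)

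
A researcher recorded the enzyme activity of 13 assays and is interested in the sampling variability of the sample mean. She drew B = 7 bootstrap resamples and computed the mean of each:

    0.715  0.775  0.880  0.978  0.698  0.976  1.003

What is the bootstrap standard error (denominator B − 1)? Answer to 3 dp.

SE* = 0.131

Bootstrap SE is the standard deviation of the 7 replicate means.
Mean of replicates: (0.715 + 0.775 + 0.880 + 0.978 + 0.698 + 0.976 + 1.003) / 7 = 6.0250 / 7 = 0.8607
Sum of squared deviations: (−0.1457)² + (−0.0857)² + (+0.0193)² + (+0.1173)² + (−0.1627)² + (+0.1153)² + (+0.1423)² = 0.1027
Variance = 0.1027 / 6 = 0.0171
SE* = √0.0171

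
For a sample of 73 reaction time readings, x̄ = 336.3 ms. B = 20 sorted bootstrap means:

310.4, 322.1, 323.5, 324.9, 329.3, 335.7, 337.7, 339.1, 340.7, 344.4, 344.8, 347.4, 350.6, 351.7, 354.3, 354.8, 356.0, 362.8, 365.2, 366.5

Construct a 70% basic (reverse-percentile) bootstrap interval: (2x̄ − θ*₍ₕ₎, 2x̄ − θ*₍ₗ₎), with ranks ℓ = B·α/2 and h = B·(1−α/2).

Percentile endpoints at ranks 3 and 17: θ*₍3₎ = 323.5, θ*₍17₎ = 356.0.
Basic interval reflects these around x̄:
  lower = 2 × 336.3 − 356.0 = 316.6
  upper = 2 × 336.3 − 323.5 = 349.1

(316.6, 349.1)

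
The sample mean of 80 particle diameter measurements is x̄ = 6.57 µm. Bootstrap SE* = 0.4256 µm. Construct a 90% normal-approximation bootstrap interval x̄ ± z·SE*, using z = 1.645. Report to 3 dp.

(5.870, 7.270)

Margin = 1.645 × 0.4256 = 0.7001
Interval: 6.57 ± 0.7001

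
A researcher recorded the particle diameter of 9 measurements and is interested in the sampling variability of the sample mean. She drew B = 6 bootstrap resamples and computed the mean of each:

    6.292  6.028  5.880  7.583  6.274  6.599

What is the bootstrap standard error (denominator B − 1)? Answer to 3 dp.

SE* = 0.611

Bootstrap SE is the standard deviation of the 6 replicate means.
Mean of replicates: (6.292 + 6.028 + 5.880 + 7.583 + 6.274 + 6.599) / 6 = 38.6560 / 6 = 6.4427
Sum of squared deviations: (−0.1507)² + (−0.4147)² + (−0.5627)² + (+1.1403)² + (−0.1687)² + (+0.1563)² = 1.8645
Variance = 1.8645 / 5 = 0.3729
SE* = √0.3729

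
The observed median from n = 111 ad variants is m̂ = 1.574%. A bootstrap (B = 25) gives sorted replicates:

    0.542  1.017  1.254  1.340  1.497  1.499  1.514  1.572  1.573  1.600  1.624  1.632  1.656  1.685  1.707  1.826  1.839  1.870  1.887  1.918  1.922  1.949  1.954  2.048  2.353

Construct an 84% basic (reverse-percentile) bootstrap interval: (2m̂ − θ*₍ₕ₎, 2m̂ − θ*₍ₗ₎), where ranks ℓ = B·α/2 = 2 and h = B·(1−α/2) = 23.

Percentile endpoints at ranks 2 and 23: θ*₍2₎ = 1.017, θ*₍23₎ = 1.954.
Basic interval reflects these around m̂:
  lower = 2 × 1.574 − 1.954 = 1.194
  upper = 2 × 1.574 − 1.017 = 2.131

(1.194, 2.131)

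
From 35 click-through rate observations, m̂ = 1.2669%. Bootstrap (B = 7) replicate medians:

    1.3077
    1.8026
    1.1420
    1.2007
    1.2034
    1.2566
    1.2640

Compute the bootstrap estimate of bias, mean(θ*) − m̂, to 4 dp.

bias = +0.0441

mean(θ*) = (1.3077 + 1.8026 + 1.1420 + 1.2007 + 1.2034 + 1.2566 + 1.2640) / 7 = 1.31100
bias = 1.31100 − 1.2669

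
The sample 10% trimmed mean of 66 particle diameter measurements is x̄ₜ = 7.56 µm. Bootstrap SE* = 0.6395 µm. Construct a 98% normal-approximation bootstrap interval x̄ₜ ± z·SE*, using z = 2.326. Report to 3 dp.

Margin = 2.326 × 0.6395 = 1.4875
Interval: 7.56 ± 1.4875

(6.073, 9.047)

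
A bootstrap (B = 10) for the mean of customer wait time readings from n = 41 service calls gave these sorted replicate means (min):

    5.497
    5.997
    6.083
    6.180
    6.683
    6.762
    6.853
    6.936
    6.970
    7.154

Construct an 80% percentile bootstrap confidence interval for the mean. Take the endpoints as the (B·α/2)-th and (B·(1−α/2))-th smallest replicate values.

α = 0.20; lower rank = 10 × 0.100 = 1; upper rank = 10 × 0.900 = 9.
The 1st smallest replicate is 5.497; the 9th is 6.970.

(5.497, 6.970)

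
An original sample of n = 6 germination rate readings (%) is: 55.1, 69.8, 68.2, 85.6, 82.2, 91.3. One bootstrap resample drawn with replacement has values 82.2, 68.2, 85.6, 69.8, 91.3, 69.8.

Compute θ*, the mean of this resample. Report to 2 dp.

Mean = (82.2 + 68.2 + 85.6 + 69.8 + 91.3 + 69.8) / 6 = 466.90 / 6 = 77.82

θ* = 77.82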